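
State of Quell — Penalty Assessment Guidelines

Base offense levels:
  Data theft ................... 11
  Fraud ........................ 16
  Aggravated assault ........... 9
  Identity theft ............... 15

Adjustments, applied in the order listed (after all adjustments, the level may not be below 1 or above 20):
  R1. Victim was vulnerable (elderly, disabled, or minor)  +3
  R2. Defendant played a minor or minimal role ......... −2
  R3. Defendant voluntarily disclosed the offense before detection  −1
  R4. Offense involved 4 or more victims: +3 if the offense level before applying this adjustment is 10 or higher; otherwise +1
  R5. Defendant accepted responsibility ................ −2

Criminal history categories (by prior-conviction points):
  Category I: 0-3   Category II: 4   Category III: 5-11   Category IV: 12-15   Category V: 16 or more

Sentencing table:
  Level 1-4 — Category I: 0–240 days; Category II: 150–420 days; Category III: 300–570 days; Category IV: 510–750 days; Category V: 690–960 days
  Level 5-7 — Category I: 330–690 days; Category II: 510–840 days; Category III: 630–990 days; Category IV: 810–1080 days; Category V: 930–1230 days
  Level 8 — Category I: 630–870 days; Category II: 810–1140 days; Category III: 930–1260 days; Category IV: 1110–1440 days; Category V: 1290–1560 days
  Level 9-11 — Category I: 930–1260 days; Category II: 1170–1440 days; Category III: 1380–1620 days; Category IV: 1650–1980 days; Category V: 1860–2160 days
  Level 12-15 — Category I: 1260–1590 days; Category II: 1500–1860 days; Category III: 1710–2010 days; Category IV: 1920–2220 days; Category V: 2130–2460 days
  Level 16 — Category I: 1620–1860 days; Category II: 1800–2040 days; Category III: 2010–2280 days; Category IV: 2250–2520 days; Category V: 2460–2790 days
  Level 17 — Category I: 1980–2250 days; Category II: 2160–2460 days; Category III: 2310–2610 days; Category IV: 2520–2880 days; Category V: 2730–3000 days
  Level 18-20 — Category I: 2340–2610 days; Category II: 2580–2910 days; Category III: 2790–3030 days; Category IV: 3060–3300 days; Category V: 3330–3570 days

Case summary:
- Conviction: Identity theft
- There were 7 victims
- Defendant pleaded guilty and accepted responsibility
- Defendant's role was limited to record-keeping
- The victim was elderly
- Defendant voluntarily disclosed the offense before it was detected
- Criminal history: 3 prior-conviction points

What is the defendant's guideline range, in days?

1620-1860 days

Base offense level for identity theft: 15.
R1 applies: 15 + 3 = 18.
R2 applies: 18 − 2 = 16.
R3 applies: 16 − 1 = 15.
R4 applies (level before this adjustment is 15 ≥ 10, so +3): 15 + 3 = 18.
R5 applies: 18 − 2 = 16.
Final offense level: 16.
Criminal history: 3 prior points → Category I (0-3).
Level 16 falls in the 16 band.
Grid: Level 16 × Category I = 1620-1860 days.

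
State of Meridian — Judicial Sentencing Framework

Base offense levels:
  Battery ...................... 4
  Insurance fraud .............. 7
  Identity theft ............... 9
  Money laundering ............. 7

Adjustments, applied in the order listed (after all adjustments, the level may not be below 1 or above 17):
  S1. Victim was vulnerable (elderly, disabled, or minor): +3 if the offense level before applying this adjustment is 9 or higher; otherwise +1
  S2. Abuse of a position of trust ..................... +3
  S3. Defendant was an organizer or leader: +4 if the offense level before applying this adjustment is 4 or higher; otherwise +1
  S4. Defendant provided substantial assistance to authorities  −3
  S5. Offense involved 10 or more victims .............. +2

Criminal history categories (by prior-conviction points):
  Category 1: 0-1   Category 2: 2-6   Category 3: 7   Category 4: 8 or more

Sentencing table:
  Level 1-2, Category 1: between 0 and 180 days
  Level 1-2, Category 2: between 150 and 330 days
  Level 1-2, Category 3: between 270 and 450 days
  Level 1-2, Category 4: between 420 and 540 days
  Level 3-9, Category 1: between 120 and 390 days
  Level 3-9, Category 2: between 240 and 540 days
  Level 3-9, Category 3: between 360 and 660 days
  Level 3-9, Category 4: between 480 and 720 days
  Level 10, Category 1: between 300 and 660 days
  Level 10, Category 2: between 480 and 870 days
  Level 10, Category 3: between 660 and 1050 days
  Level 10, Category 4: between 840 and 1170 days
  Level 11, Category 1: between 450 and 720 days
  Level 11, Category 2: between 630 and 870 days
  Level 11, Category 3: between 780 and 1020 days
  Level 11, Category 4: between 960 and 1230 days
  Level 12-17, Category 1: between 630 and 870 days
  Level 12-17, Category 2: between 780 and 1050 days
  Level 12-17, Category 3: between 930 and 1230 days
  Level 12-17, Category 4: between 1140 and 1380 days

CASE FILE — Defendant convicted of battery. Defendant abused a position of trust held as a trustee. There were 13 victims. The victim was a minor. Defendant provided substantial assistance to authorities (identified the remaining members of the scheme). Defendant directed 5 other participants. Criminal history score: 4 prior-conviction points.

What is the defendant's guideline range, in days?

Base offense level for battery: 4.
S1 applies (level before this adjustment is 4 < 9, so +1): 4 + 1 = 5.
S2 applies: 5 + 3 = 8.
S3 applies (level before this adjustment is 8 ≥ 4, so +4): 8 + 4 = 12.
S4 applies: 12 − 3 = 9.
S5 applies: 9 + 2 = 11.
Final offense level: 11.
Criminal history: 4 prior points → Category 2 (2-6).
Level 11 falls in the 11 band.
Grid: Level 11 × Category 2 = 630-870 days.

630-870 days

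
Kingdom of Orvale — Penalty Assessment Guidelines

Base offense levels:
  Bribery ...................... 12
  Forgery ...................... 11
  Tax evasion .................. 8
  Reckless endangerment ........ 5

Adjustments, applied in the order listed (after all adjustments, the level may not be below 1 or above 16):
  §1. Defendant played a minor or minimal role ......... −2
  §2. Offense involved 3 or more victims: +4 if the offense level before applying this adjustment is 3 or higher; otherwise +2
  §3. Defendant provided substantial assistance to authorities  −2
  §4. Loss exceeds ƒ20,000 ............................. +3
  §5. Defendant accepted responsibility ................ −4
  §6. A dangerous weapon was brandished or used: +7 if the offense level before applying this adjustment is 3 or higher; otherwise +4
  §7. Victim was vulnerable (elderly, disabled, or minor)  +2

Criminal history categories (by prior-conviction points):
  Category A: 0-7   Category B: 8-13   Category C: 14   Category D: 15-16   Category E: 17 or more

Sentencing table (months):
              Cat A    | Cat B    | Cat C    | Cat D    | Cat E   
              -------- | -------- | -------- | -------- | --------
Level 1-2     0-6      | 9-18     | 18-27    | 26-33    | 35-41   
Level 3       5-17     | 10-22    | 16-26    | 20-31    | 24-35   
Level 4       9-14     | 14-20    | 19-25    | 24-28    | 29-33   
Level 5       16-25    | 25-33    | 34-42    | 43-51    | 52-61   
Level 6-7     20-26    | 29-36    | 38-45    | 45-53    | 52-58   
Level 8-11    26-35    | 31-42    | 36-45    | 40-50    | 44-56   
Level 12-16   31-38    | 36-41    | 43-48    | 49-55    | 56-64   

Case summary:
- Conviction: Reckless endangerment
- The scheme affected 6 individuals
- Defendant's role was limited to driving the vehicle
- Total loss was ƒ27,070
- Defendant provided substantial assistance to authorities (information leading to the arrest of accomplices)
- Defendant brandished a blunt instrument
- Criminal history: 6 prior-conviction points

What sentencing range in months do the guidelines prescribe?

Base offense level for reckless endangerment: 5.
§1 applies: 5 − 2 = 3.
§2 applies (level before this adjustment is 3 ≥ 3, so +4): 3 + 4 = 7.
§3 applies: 7 − 2 = 5.
§4 applies: 5 + 3 = 8.
§5 does not apply.
§6 applies (level before this adjustment is 8 ≥ 3, so +7): 8 + 7 = 15.
Final offense level: 15.
Criminal history: 6 prior points → Category A (0-7).
Level 15 falls in the 12-16 band.
Grid: Level 12-16 × Category A = 31-38 months.

31-38 months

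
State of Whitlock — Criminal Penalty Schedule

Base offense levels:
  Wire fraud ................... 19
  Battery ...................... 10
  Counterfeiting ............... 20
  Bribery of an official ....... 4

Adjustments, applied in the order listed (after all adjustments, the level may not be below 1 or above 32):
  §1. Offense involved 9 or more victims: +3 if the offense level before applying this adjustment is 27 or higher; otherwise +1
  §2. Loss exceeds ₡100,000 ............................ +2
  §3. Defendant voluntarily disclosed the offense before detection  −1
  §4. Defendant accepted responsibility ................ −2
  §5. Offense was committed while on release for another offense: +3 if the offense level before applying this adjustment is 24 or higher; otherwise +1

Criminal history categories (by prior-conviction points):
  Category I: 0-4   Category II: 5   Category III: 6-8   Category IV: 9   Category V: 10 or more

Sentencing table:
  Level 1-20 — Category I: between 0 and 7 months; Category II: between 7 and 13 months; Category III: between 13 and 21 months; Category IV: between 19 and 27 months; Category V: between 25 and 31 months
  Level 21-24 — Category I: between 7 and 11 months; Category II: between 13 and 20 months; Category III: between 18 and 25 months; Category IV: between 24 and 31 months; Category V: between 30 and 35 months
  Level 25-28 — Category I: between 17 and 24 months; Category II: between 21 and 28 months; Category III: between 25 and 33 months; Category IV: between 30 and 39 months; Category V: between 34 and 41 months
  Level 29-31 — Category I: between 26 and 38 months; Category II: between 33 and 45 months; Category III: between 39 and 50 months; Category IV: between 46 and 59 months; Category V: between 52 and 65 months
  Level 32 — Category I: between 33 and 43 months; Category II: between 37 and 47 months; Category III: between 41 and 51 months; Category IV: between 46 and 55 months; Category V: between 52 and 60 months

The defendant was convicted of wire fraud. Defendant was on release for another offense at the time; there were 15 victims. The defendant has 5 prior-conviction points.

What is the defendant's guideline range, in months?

Base offense level for wire fraud: 19.
§1 applies (level before this adjustment is 19 < 27, so +1): 19 + 1 = 20.
§2 does not apply.
§5 applies (level before this adjustment is 20 < 24, so +1): 20 + 1 = 21.
Final offense level: 21.
Criminal history: 5 prior points → Category II (5).
Level 21 falls in the 21-24 band.
Grid: Level 21-24 × Category II = 13-20 months.

13-20 months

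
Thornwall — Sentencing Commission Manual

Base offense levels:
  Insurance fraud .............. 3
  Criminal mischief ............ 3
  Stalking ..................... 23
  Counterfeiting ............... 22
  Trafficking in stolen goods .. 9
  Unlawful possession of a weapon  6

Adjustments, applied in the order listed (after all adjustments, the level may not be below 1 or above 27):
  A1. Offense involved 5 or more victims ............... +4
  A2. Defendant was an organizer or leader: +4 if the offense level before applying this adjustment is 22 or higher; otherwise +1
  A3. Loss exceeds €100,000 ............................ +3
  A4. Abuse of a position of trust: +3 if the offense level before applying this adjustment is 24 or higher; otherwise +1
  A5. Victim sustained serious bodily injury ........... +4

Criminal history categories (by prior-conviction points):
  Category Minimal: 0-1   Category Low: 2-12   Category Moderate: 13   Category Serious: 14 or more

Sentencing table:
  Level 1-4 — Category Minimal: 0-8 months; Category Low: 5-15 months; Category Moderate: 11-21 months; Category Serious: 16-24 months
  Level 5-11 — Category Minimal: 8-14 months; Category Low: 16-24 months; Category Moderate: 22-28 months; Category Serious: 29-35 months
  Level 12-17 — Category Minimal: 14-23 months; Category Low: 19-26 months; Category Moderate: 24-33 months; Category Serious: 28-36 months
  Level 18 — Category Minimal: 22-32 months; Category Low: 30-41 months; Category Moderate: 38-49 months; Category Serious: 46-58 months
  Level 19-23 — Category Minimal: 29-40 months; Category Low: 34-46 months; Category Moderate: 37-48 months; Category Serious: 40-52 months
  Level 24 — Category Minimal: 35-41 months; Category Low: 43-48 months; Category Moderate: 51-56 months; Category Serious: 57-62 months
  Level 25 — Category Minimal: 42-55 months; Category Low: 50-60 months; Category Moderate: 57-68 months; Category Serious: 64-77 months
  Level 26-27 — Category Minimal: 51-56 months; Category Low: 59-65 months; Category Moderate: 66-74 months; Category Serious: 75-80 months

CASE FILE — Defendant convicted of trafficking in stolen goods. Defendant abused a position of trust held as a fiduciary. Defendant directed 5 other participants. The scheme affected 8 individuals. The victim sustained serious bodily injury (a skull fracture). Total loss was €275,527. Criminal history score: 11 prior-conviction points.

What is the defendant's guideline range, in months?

Base offense level for trafficking in stolen goods: 9.
A1 applies: 9 + 4 = 13.
A2 applies (level before this adjustment is 13 < 22, so +1): 13 + 1 = 14.
A3 applies: 14 + 3 = 17.
A4 applies (level before this adjustment is 17 < 24, so +1): 17 + 1 = 18.
A5 applies: 18 + 4 = 22.
Final offense level: 22.
Criminal history: 11 prior points → Category Low (2-12).
Level 22 falls in the 19-23 band.
Grid: Level 19-23 × Category Low = 34-46 months.

34-46 months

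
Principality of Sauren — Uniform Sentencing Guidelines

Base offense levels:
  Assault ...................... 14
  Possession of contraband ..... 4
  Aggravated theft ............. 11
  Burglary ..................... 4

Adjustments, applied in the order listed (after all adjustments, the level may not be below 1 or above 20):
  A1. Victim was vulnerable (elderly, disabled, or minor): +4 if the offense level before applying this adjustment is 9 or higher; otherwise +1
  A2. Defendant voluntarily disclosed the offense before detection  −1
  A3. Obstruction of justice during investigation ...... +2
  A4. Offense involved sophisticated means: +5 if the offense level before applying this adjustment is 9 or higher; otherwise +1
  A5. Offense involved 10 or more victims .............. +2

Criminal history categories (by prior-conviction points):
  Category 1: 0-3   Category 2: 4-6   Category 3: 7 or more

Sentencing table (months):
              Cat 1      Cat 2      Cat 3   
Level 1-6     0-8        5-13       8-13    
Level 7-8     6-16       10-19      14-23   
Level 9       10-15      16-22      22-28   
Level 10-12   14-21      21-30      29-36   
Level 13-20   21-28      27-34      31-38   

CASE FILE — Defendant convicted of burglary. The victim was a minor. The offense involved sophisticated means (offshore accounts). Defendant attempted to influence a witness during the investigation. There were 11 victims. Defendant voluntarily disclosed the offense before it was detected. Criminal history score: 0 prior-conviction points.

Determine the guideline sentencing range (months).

10-15 months

Base offense level for burglary: 4.
A1 applies (level before this adjustment is 4 < 9, so +1): 4 + 1 = 5.
A2 applies: 5 − 1 = 4.
A3 applies: 4 + 2 = 6.
A4 applies (level before this adjustment is 6 < 9, so +1): 6 + 1 = 7.
A5 applies: 7 + 2 = 9.
Final offense level: 9.
Criminal history: 0 prior points → Category 1 (0-3).
Level 9 falls in the 9 band.
Grid: Level 9 × Category 1 = 10-15 months.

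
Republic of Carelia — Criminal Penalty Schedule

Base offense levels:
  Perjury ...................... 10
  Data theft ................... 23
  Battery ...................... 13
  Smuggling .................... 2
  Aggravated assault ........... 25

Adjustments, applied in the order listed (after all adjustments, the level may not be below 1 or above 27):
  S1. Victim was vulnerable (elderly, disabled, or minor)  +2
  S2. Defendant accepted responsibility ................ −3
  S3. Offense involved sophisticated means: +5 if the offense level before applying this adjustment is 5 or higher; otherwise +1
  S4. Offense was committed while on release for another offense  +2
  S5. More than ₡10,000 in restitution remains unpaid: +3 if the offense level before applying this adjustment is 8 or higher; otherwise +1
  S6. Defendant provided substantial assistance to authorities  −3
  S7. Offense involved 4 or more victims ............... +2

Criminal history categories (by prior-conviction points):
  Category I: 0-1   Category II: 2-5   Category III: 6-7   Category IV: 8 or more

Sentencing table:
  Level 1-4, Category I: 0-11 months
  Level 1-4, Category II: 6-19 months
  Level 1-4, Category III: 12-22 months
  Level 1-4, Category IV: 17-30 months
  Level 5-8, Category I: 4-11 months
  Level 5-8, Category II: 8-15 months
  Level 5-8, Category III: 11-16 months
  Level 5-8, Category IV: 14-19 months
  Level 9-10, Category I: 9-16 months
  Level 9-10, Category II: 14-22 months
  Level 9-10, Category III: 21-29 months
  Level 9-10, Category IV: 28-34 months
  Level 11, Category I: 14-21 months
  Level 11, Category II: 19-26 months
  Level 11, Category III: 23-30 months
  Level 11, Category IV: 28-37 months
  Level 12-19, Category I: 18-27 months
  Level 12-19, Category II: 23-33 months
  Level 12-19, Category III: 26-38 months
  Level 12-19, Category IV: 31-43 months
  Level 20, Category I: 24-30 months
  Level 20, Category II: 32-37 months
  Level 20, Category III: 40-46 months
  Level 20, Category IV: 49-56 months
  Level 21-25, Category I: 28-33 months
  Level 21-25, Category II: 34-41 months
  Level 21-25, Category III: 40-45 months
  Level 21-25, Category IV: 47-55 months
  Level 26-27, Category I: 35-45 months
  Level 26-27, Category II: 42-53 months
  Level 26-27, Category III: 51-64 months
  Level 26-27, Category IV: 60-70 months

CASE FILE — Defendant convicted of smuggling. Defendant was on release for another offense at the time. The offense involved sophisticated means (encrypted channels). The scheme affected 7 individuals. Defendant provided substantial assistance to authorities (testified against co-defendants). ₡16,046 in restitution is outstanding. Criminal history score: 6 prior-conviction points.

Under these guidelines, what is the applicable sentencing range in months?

11-16 months

Base offense level for smuggling: 2.
S1 does not apply.
S3 applies (level before this adjustment is 2 < 5, so +1): 2 + 1 = 3.
S4 applies: 3 + 2 = 5.
S5 applies (level before this adjustment is 5 < 8, so +1): 5 + 1 = 6.
S6 applies: 6 − 3 = 3.
S7 applies: 3 + 2 = 5.
Final offense level: 5.
Criminal history: 6 prior points → Category III (6-7).
Level 5 falls in the 5-8 band.
Grid: Level 5-8 × Category III = 11-16 months.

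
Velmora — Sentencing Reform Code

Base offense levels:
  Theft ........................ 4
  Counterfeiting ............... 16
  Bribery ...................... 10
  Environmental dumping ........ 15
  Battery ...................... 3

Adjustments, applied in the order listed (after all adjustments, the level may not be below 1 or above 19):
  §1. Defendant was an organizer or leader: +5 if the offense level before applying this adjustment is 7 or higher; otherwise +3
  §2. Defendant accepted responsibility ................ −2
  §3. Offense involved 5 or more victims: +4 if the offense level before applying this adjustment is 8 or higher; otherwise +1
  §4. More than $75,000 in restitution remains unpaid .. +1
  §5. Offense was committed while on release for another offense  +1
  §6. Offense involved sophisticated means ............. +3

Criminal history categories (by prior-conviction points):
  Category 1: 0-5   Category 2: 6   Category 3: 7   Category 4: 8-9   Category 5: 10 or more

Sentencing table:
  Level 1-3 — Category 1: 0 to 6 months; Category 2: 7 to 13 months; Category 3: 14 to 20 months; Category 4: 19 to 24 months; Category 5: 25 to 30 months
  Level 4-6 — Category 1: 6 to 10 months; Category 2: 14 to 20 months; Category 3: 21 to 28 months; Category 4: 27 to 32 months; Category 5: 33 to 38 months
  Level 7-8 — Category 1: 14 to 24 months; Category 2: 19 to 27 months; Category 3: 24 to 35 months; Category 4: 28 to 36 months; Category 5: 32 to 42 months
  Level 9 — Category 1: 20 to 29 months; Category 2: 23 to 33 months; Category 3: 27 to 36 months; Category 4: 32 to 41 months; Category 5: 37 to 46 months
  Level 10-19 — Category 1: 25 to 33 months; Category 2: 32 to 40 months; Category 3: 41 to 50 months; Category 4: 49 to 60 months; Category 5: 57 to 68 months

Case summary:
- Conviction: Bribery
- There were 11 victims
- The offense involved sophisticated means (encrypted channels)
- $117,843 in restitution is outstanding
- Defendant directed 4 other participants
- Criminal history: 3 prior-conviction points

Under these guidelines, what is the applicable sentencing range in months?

Base offense level for bribery: 10.
§1 applies (level before this adjustment is 10 ≥ 7, so +5): 10 + 5 = 15.
§3 applies (level before this adjustment is 15 ≥ 8, so +4): 15 + 4 = 19.
§4 applies: 19 + 1 = 20.
§5 does not apply.
§6 applies: 20 + 3 = 23.
Level 23 exceeds the maximum of 19; capped at 19.
Final offense level: 19.
Criminal history: 3 prior points → Category 1 (0-5).
Level 19 falls in the 10-19 band.
Grid: Level 10-19 × Category 1 = 25-33 months.

25-33 months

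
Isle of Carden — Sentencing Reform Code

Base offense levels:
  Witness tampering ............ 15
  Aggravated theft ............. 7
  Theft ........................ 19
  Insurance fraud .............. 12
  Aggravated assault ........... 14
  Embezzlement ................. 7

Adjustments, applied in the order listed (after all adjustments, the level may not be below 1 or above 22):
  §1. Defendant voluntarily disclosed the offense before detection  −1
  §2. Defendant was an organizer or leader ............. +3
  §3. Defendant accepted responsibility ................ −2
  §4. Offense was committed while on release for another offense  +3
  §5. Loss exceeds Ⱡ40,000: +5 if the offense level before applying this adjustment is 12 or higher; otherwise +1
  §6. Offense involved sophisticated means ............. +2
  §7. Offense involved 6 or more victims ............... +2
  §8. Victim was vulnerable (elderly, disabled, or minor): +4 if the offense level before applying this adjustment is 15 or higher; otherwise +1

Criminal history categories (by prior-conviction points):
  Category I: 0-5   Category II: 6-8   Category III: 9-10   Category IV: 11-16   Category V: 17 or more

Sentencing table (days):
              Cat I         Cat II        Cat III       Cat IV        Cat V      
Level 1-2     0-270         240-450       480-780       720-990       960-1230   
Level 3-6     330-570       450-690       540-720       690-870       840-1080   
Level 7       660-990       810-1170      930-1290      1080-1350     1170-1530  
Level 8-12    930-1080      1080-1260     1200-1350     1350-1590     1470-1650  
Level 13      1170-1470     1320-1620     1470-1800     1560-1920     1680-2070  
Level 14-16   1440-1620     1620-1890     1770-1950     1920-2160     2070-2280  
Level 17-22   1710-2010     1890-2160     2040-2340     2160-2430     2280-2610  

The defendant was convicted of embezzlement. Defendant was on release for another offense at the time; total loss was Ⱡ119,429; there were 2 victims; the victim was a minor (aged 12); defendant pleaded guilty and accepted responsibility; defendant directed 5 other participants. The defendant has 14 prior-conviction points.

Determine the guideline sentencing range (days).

Base offense level for embezzlement: 7.
§2 applies: 7 + 3 = 10.
§3 applies: 10 − 2 = 8.
§4 applies: 8 + 3 = 11.
§5 applies (level before this adjustment is 11 < 12, so +1): 11 + 1 = 12.
§7 does not apply.
§8 applies (level before this adjustment is 12 < 15, so +1): 12 + 1 = 13.
Final offense level: 13.
Criminal history: 14 prior points → Category IV (11-16).
Level 13 falls in the 13 band.
Grid: Level 13 × Category IV = 1560-1920 days.

1560-1920 days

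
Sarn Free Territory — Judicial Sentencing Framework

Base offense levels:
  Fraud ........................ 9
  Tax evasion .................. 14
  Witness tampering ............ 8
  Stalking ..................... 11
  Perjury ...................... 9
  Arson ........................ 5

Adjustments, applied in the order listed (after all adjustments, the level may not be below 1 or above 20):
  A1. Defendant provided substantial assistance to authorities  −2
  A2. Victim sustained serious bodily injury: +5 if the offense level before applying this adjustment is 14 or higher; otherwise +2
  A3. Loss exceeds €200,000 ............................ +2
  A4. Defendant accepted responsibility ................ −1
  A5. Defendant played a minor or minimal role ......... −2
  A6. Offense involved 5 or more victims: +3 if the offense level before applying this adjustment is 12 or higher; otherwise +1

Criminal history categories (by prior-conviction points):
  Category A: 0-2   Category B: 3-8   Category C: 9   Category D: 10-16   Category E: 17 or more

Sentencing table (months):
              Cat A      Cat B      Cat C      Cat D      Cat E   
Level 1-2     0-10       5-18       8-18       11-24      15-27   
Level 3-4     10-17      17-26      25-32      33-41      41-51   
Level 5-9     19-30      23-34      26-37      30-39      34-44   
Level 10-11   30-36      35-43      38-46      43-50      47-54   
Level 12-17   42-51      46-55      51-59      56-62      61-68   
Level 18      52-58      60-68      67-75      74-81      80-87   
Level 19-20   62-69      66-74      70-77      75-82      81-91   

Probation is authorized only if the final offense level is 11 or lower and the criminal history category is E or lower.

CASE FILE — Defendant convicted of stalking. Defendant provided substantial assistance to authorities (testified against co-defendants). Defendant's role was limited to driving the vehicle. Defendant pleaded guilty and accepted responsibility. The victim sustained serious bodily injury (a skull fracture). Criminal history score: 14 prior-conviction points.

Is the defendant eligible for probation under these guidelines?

Base offense level for stalking: 11.
A1 applies: 11 − 2 = 9.
A2 applies (level before this adjustment is 9 < 14, so +2): 9 + 2 = 11.
A3 does not apply.
A4 applies: 11 − 1 = 10.
A5 applies: 10 − 2 = 8.
A6 does not apply.
Final offense level: 8.
Criminal history: 14 prior points → Category D (10-16).
Level 8 falls in the 5-9 band.
Grid: Level 5-9 × Category D = 30-39 months.
Probation check: level 8 ≤ 11 and category D ≤ E → eligible.

Yes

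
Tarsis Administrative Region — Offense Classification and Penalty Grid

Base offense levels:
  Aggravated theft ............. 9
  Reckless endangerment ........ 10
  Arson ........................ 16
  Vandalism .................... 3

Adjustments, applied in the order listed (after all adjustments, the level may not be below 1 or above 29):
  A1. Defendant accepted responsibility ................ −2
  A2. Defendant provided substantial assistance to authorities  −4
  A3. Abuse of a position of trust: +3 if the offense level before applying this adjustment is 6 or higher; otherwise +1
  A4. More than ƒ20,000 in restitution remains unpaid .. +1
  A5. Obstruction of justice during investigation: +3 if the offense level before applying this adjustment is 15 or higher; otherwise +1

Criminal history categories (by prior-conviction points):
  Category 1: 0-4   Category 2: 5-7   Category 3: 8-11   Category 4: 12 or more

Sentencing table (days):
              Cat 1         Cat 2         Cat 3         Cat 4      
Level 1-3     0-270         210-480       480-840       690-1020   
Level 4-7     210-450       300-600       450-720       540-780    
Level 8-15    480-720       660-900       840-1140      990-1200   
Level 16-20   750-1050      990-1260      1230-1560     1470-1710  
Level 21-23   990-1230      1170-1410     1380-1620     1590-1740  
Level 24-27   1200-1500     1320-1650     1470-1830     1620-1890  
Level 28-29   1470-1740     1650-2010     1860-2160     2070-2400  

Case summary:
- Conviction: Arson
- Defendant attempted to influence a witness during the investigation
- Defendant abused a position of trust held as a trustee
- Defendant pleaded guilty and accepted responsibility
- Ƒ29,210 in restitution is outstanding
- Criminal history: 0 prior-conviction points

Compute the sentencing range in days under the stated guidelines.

Base offense level for arson: 16.
A1 applies: 16 − 2 = 14.
A2 does not apply.
A3 applies (level before this adjustment is 14 ≥ 6, so +3): 14 + 3 = 17.
A4 applies: 17 + 1 = 18.
A5 applies (level before this adjustment is 18 ≥ 15, so +3): 18 + 3 = 21.
Final offense level: 21.
Criminal history: 0 prior points → Category 1 (0-4).
Level 21 falls in the 21-23 band.
Grid: Level 21-23 × Category 1 = 990-1230 days.

990-1230 days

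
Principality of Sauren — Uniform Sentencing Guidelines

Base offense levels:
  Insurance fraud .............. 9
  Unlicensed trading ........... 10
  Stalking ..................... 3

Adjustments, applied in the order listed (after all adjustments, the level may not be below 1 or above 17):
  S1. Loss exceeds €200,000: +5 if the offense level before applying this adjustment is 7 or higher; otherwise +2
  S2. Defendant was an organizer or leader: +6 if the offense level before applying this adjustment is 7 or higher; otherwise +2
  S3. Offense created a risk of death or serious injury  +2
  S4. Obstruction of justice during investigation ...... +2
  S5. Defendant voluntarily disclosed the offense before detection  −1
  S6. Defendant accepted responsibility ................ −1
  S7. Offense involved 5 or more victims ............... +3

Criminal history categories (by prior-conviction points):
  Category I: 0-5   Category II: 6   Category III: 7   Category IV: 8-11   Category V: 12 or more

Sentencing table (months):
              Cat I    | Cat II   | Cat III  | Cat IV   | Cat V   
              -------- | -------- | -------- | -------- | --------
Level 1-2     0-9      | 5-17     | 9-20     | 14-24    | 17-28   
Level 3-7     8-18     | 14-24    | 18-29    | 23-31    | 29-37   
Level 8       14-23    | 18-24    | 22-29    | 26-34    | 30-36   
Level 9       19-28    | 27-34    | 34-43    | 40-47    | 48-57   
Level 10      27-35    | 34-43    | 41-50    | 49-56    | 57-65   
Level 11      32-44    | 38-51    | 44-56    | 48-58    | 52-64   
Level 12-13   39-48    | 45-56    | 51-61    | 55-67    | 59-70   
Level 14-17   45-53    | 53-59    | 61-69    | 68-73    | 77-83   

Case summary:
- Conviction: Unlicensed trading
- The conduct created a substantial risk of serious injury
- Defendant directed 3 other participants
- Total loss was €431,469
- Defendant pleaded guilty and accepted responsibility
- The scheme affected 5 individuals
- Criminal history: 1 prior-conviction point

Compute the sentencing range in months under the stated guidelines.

Base offense level for unlicensed trading: 10.
S1 applies (level before this adjustment is 10 ≥ 7, so +5): 10 + 5 = 15.
S2 applies (level before this adjustment is 15 ≥ 7, so +6): 15 + 6 = 21.
S3 applies: 21 + 2 = 23.
S5 does not apply.
S6 applies: 23 − 1 = 22.
S7 applies: 22 + 3 = 25.
Level 25 exceeds the maximum of 17; capped at 17.
Final offense level: 17.
Criminal history: 1 prior point → Category I (0-5).
Level 17 falls in the 14-17 band.
Grid: Level 14-17 × Category I = 45-53 months.

45-53 months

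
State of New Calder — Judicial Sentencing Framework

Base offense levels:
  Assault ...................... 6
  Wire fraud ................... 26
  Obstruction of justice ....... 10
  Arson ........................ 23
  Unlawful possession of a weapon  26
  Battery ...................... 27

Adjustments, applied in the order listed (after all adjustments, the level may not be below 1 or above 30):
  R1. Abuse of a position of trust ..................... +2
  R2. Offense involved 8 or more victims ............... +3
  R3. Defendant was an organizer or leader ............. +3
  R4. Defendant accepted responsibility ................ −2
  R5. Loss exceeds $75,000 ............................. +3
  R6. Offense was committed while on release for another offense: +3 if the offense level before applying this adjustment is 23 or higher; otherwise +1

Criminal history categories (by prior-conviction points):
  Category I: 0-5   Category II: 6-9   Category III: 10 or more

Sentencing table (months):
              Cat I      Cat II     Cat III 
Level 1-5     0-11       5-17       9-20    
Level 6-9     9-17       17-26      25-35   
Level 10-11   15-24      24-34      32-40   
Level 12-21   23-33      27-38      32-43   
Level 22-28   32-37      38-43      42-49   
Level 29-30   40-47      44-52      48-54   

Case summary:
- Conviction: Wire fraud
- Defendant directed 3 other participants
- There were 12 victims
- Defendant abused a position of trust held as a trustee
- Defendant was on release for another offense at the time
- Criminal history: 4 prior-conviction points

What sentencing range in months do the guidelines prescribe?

40-47 months

Base offense level for wire fraud: 26.
R1 applies: 26 + 2 = 28.
R2 applies: 28 + 3 = 31.
R3 applies: 31 + 3 = 34.
R4 does not apply.
R5 does not apply.
R6 applies (level before this adjustment is 34 ≥ 23, so +3): 34 + 3 = 37.
Level 37 exceeds the maximum of 30; capped at 30.
Final offense level: 30.
Criminal history: 4 prior points → Category I (0-5).
Level 30 falls in the 29-30 band.
Grid: Level 29-30 × Category I = 40-47 months.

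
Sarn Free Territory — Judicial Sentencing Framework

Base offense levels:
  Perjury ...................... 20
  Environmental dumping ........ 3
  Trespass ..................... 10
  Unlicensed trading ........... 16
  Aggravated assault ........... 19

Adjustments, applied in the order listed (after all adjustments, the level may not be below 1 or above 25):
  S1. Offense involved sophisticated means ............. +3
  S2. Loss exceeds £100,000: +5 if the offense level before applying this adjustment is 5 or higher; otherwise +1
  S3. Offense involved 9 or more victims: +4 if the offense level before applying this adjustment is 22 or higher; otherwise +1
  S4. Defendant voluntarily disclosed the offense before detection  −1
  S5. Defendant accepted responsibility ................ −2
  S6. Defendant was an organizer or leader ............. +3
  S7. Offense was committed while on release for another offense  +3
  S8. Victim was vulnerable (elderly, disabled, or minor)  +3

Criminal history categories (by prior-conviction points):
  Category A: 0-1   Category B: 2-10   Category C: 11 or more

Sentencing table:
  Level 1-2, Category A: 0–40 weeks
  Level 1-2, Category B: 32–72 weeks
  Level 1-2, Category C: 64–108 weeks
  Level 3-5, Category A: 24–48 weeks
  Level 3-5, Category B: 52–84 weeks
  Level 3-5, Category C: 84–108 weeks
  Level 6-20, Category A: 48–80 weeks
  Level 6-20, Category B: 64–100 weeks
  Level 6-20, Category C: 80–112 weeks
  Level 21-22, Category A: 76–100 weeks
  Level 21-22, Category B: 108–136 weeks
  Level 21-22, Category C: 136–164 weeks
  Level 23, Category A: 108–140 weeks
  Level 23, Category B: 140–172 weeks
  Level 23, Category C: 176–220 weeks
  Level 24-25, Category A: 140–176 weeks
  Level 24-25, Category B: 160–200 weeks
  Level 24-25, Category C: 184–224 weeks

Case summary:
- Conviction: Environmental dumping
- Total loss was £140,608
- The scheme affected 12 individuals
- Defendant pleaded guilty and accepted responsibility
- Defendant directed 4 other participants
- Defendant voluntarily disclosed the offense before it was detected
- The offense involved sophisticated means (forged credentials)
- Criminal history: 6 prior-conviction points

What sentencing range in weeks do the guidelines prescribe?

64-100 weeks

Base offense level for environmental dumping: 3.
S1 applies: 3 + 3 = 6.
S2 applies (level before this adjustment is 6 ≥ 5, so +5): 6 + 5 = 11.
S3 applies (level before this adjustment is 11 < 22, so +1): 11 + 1 = 12.
S4 applies: 12 − 1 = 11.
S5 applies: 11 − 2 = 9.
S6 applies: 9 + 3 = 12.
Final offense level: 12.
Criminal history: 6 prior points → Category B (2-10).
Level 12 falls in the 6-20 band.
Grid: Level 6-20 × Category B = 64-100 weeks.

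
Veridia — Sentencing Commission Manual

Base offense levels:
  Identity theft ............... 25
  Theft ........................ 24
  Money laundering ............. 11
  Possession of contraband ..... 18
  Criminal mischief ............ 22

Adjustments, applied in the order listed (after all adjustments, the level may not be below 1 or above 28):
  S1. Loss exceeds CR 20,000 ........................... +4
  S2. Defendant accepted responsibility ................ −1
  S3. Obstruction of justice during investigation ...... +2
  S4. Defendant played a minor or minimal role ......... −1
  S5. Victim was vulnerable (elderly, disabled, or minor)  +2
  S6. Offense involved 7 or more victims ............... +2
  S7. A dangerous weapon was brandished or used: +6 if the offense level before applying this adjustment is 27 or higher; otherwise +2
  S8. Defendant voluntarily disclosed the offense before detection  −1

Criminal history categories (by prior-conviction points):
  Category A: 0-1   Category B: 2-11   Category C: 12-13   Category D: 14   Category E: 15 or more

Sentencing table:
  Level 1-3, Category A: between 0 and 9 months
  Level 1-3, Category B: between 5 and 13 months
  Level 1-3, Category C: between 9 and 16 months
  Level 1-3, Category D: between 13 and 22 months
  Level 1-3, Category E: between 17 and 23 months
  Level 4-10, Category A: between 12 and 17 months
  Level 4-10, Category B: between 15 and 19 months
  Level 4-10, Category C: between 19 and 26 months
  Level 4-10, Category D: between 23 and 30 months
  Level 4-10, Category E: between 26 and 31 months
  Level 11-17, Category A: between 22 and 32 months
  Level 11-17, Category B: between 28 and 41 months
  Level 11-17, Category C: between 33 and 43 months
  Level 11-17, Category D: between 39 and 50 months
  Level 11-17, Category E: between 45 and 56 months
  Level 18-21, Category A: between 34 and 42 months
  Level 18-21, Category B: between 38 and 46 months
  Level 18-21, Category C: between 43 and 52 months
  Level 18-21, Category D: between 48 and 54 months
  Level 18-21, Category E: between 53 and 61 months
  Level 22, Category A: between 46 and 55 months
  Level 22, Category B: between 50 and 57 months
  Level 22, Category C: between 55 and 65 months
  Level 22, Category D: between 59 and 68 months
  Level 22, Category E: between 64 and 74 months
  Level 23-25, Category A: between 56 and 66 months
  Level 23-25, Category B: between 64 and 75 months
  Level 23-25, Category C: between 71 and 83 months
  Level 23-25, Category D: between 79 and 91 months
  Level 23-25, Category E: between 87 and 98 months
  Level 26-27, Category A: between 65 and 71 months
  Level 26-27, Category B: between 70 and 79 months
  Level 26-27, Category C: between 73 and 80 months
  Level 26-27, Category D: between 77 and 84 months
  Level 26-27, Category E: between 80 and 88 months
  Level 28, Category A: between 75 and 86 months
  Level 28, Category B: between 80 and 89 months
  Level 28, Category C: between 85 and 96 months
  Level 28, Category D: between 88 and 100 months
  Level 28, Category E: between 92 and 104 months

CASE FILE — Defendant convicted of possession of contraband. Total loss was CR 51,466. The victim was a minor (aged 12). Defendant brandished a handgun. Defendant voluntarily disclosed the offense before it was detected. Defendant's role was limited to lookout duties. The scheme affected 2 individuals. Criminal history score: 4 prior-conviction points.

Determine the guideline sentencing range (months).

64-75 months

Base offense level for possession of contraband: 18.
S1 applies: 18 + 4 = 22.
S3 does not apply.
S4 applies: 22 − 1 = 21.
S5 applies: 21 + 2 = 23.
S6 does not apply.
S7 applies (level before this adjustment is 23 < 27, so +2): 23 + 2 = 25.
S8 applies: 25 − 1 = 24.
Final offense level: 24.
Criminal history: 4 prior points → Category B (2-11).
Level 24 falls in the 23-25 band.
Grid: Level 23-25 × Category B = 64-75 months.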